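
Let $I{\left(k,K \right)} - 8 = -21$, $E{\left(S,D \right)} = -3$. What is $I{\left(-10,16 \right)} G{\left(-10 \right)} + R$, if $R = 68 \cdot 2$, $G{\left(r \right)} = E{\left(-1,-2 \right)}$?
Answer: $175$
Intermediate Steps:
$G{\left(r \right)} = -3$
$I{\left(k,K \right)} = -13$ ($I{\left(k,K \right)} = 8 - 21 = -13$)
$R = 136$
$I{\left(-10,16 \right)} G{\left(-10 \right)} + R = \left(-13\right) \left(-3\right) + 136 = 39 + 136 = 175$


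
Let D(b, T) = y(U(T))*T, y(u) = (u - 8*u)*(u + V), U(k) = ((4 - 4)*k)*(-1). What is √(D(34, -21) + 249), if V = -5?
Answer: √249 ≈ 15.780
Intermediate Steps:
U(k) = 0 (U(k) = (0*k)*(-1) = 0*(-1) = 0)
y(u) = -7*u*(-5 + u) (y(u) = (u - 8*u)*(u - 5) = (-7*u)*(-5 + u) = -7*u*(-5 + u))
D(b, T) = 0 (D(b, T) = (7*0*(5 - 1*0))*T = (7*0*(5 + 0))*T = (7*0*5)*T = 0*T = 0)
√(D(34, -21) + 249) = √(0 + 249) = √249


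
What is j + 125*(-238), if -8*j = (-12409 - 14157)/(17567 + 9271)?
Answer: -3193708717/107352 ≈ -29750.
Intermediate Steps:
j = 13283/107352 (j = -(-12409 - 14157)/(8*(17567 + 9271)) = -(-13283)/(4*26838) = -1/8*(-13283/13419) = 13283/107352 ≈ 0.12373)
j + 125*(-238) = 13283/107352 + 125*(-238) = 13283/107352 - 29750 = -3193708717/107352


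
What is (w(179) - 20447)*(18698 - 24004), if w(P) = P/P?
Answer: 108486476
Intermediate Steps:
w(P) = 1
(w(179) - 20447)*(18698 - 24004) = (1 - 20447)*(18698 - 24004) = -20446*(-5306) = 108486476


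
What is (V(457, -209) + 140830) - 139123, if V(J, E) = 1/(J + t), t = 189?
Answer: 1102723/646 ≈ 1707.0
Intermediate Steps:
V(J, E) = 1/(189 + J) (V(J, E) = 1/(J + 189) = 1/(189 + J))
(V(457, -209) + 140830) - 139123 = (1/(189 + 457) + 140830) - 139123 = (1/646 + 140830) - 139123 = 90976181/646 - 139123 = 1102723/646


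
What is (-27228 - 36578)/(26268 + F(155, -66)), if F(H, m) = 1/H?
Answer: -9889930/4071541 ≈ -2.4290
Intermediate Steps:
(-27228 - 36578)/(26268 + F(155, -66)) = (-27228 - 36578)/(26268 + 1/155) = -63806/(26268 + 1/155) = -63806/4071541/155 = -63806*155/4071541 = -9889930/4071541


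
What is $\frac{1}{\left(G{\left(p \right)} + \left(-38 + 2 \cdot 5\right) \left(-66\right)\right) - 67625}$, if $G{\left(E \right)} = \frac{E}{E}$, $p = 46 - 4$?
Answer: $- \frac{1}{65776} \approx -1.5203 \cdot 10^{-5}$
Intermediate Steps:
$p = 42$
$G{\left(E \right)} = 1$
$\frac{1}{\left(G{\left(p \right)} + \left(-38 + 2 \cdot 5\right) \left(-66\right)\right) - 67625} = \frac{1}{\left(1 + \left(-38 + 2 \cdot 5\right) \left(-66\right)\right) - 67625} = \frac{1}{\left(1 + \left(-38 + 10\right) \left(-66\right)\right) - 67625} = \frac{1}{\left(1 - -1848\right) - 67625} = \frac{1}{\left(1 + 1848\right) - 67625} = \frac{1}{1849 - 67625} = \frac{1}{-65776} = - \frac{1}{65776}$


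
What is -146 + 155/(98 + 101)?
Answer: -28899/199 ≈ -145.22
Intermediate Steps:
-146 + 155/(98 + 101) = -146 + 155/199 = -28899/199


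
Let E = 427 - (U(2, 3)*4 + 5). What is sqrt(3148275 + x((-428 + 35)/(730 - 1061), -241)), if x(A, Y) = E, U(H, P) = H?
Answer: sqrt(3148689) ≈ 1774.5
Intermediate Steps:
E = 414 (E = 427 - (2*4 + 5) = 427 - (8 + 5) = 427 - 1*13 = 427 - 13 = 414)
x(A, Y) = 414
sqrt(3148275 + x((-428 + 35)/(730 - 1061), -241)) = sqrt(3148275 + 414) = sqrt(3148689)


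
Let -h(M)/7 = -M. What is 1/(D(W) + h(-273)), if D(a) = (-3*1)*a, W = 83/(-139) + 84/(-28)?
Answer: -139/264129 ≈ -0.00052626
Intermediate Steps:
h(M) = 7*M (h(M) = -(-7)*M = 7*M)
W = -500/139 (W = 83*(-1/139) + 84*(-1/28) = -83/139 - 3 = -500/139 ≈ -3.5971)
D(a) = -3*a
1/(D(W) + h(-273)) = 1/(-3*(-500/139) + 7*(-273)) = 1/(1500/139 - 1911) = 1/(-264129/139) = -139/264129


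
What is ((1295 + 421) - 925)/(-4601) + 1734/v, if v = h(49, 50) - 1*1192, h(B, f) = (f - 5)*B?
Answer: 7176851/4660813 ≈ 1.5398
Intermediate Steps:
h(B, f) = B*(-5 + f) (h(B, f) = (-5 + f)*B = B*(-5 + f))
v = 1013 (v = 49*(-5 + 50) - 1*1192 = 49*45 - 1192 = 2205 - 1192 = 1013)
((1295 + 421) - 925)/(-4601) + 1734/v = ((1295 + 421) - 925)/(-4601) + 1734/1013 = (1716 - 925)*(-1/4601) + 1734*(1/1013) = 791*(-1/4601) + 1734/1013 = -791/4601 + 1734/1013 = 7176851/4660813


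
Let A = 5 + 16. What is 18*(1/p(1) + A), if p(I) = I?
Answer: 396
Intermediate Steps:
A = 21
18*(1/p(1) + A) = 18*(1/1 + 21) = 18*(1 + 21) = 18*22 = 396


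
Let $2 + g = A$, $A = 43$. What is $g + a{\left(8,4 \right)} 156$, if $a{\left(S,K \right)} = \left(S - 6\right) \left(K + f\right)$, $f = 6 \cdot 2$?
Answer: $5033$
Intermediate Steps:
$f = 12$
$g = 41$ ($g = -2 + 43 = 41$)
$a{\left(S,K \right)} = \left(-6 + S\right) \left(12 + K\right)$ ($a{\left(S,K \right)} = \left(S - 6\right) \left(K + 12\right) = \left(-6 + S\right) \left(12 + K\right)$)
$g + a{\left(8,4 \right)} 156 = 41 + \left(-72 - 24 + 12 \cdot 8 + 4 \cdot 8\right) 156 = 41 + \left(-72 - 24 + 96 + 32\right) 156 = 41 + 32 \cdot 156 = 41 + 4992 = 5033$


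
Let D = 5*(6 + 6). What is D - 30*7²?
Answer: -1410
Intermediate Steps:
D = 60 (D = 5*12 = 60)
D - 30*7² = 60 - 30*7² = 60 - 30*49 = 60 - 1470 = -1410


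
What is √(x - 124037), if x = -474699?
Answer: 4*I*√37421 ≈ 773.78*I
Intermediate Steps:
√(x - 124037) = √(-474699 - 124037) = √(-598736) = 4*I*√37421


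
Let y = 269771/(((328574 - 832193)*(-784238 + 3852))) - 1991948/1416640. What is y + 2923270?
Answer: 203446306611652888587151/69595488774672720 ≈ 2.9233e+6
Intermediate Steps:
y = -97858684633607249/69595488774672720 (y = 269771/((-503619*(-780386))) - 1991948*1/1416640 = 269771/393017216934 - 497987/354160 = -97858684633607249/69595488774672720 ≈ -1.4061)
y + 2923270 = -97858684633607249/69595488774672720 + 2923270 = 203446306611652888587151/69595488774672720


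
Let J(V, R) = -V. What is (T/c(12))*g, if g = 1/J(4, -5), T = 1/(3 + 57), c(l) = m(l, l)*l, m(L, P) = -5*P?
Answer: 1/172800 ≈ 5.7870e-6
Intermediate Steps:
c(l) = -5*l**2 (c(l) = (-5*l)*l = -5*l**2)
T = 1/60 ≈ 0.016667
g = -1/4 (g = 1/(-1*4) = 1/(-4) = -1/4 ≈ -0.25000)
(T/c(12))*g = (1/(60*((-5*12**2))))*(-1/4) = (1/(60*((-5*144))))*(-1/4) = ((1/60)/(-720))*(-1/4) = ((1/60)*(-1/720))*(-1/4) = -1/43200*(-1/4) = 1/172800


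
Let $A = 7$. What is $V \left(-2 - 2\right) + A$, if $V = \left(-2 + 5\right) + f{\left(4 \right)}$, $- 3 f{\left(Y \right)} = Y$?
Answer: $\frac{1}{3} \approx 0.33333$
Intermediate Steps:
$f{\left(Y \right)} = - \frac{Y}{3}$
$V = \frac{5}{3}$ ($V = \left(-2 + 5\right) - \frac{4}{3} = 3 - \frac{4}{3} = \frac{5}{3} \approx 1.6667$)
$V \left(-2 - 2\right) + A = \frac{5 \left(-2 - 2\right)}{3} + 7 = \frac{5}{3} \left(-4\right) + 7 = - \frac{20}{3} + 7 = \frac{1}{3}$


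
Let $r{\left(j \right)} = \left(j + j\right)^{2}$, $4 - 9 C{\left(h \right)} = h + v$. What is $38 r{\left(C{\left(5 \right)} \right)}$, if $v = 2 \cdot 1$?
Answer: $\frac{152}{9} \approx 16.889$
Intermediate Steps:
$v = 2$
$C{\left(h \right)} = \frac{2}{9} - \frac{h}{9}$ ($C{\left(h \right)} = \frac{4}{9} - \frac{h + 2}{9} = \frac{4}{9} - \frac{2 + h}{9} = \frac{4}{9} - \left(\frac{2}{9} + \frac{h}{9}\right) = \frac{2}{9} - \frac{h}{9}$)
$r{\left(j \right)} = 4 j^{2}$ ($r{\left(j \right)} = \left(2 j\right)^{2} = 4 j^{2}$)
$38 r{\left(C{\left(5 \right)} \right)} = 38 \cdot 4 \left(\frac{2}{9} - \frac{5}{9}\right)^{2} = 38 \cdot 4 \left(- \frac{1}{3}\right)^{2} = 38 \cdot 4 \cdot \frac{1}{9} = 38 \cdot \frac{4}{9} = \frac{152}{9}$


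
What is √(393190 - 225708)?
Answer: 7*√3418 ≈ 409.25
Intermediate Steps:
√(393190 - 225708) = √167482 = 7*√3418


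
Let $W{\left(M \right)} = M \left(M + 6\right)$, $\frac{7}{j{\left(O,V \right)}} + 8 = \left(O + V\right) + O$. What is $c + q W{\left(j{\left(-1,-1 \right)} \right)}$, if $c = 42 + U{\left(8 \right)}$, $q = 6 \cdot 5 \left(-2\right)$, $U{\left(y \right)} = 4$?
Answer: $\frac{30346}{121} \approx 250.79$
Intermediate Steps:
$j{\left(O,V \right)} = \frac{7}{-8 + V + 2 O}$ ($j{\left(O,V \right)} = \frac{7}{-8 + \left(\left(O + V\right) + O\right)} = \frac{7}{-8 + \left(V + 2 O\right)} = \frac{7}{-8 + V + 2 O}$)
$W{\left(M \right)} = M \left(6 + M\right)$
$q = -60$ ($q = 30 \left(-2\right) = -60$)
$c = 46$ ($c = 42 + 4 = 46$)
$c + q W{\left(j{\left(-1,-1 \right)} \right)} = 46 - 60 \frac{7}{-8 - 1 + 2 \left(-1\right)} \left(6 + \frac{7}{-8 - 1 + 2 \left(-1\right)}\right) = 46 - 60 \frac{7}{-8 - 1 - 2} \left(6 + \frac{7}{-8 - 1 - 2}\right) = 46 - 60 \frac{7}{-11} \left(6 + \frac{7}{-11}\right) = 46 - 60 \cdot 7 \left(- \frac{1}{11}\right) \left(6 + 7 \left(- \frac{1}{11}\right)\right) = 46 - 60 \left(- \frac{7 \left(6 - \frac{7}{11}\right)}{11}\right) = 46 - 60 \left(\left(- \frac{7}{11}\right) \frac{59}{11}\right) = 46 - - \frac{24780}{121} = 46 + \frac{24780}{121} = \frac{30346}{121}$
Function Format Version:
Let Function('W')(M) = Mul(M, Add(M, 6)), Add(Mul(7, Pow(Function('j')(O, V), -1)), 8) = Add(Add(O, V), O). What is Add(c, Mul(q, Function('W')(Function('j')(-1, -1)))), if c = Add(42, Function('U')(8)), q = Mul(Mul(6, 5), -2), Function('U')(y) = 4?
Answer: Rational(30346, 121) ≈ 250.79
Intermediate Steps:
Function('j')(O, V) = Mul(7, Pow(Add(-8, V, Mul(2, O)), -1)) (Function('j')(O, V) = Mul(7, Pow(Add(-8, Add(Add(O, V), O)), -1)) = Mul(7, Pow(Add(-8, Add(V, Mul(2, O))), -1)) = Mul(7, Pow(Add(-8, V, Mul(2, O)), -1)))
Function('W')(M) = Mul(M, Add(6, M))
q = -60 (q = Mul(30, -2) = -60)
c = 46 (c = Add(42, 4) = 46)
Add(c, Mul(q, Function('W')(Function('j')(-1, -1)))) = Add(46, Mul(-60, Mul(Mul(7, Pow(Add(-8, -1, Mul(2, -1)), -1)), Add(6, Mul(7, Pow(Add(-8, -1, Mul(2, -1)), -1)))))) = Add(46, Mul(-60, Mul(Mul(7, Pow(Add(-8, -1, -2), -1)), Add(6, Mul(7, Pow(Add(-8, -1, -2), -1)))))) = Add(46, Mul(-60, Mul(Mul(7, Pow(-11, -1)), Add(6, Mul(7, Pow(-11, -1)))))) = Add(46, Mul(-60, Mul(Mul(7, Rational(-1, 11)), Add(6, Mul(7, Rational(-1, 11)))))) = Add(46, Mul(-60, Mul(Rational(-7, 11), Add(6, Rational(-7, 11))))) = Add(46, Mul(-60, Mul(Rational(-7, 11), Rational(59, 11)))) = Add(46, Mul(-60, Rational(-413, 121))) = Add(46, Rational(24780, 121)) = Rational(30346, 121)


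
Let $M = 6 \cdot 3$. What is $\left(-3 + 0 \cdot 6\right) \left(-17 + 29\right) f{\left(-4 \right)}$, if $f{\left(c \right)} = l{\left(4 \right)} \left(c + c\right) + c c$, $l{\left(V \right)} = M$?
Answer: $4608$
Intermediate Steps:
$M = 18$
$l{\left(V \right)} = 18$
$f{\left(c \right)} = c^{2} + 36 c$ ($f{\left(c \right)} = 18 \left(c + c\right) + c c = 18 \cdot 2 c + c^{2} = 36 c + c^{2} = c^{2} + 36 c$)
$\left(-3 + 0 \cdot 6\right) \left(-17 + 29\right) f{\left(-4 \right)} = \left(-3 + 0 \cdot 6\right) \left(-17 + 29\right) \left(- 4 \left(36 - 4\right)\right) = \left(-3 + 0\right) 12 \left(\left(-4\right) 32\right) = \left(-3\right) 12 \left(-128\right) = \left(-36\right) \left(-128\right) = 4608$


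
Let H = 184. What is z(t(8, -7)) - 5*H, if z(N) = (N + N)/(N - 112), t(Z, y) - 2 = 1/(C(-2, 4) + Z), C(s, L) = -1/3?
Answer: -332134/361 ≈ -920.04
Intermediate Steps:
C(s, L) = -⅓ (C(s, L) = -1*⅓ = -⅓)
t(Z, y) = 2 + 1/(-⅓ + Z)
z(N) = 2*N/(-112 + N) (z(N) = (2*N)/(-112 + N) = 2*N/(-112 + N))
z(t(8, -7)) - 5*H = 2*((1 + 6*8)/(-1 + 3*8))/(-112 + (1 + 6*8)/(-1 + 3*8)) - 5*184 = 2*((1 + 48)/(-1 + 24))/(-112 + (1 + 48)/(-1 + 24)) - 1*920 = 2*(49/23)/(-112 + 49/23) - 920 = 2*(49/23)/(-2527/23) - 920 = 2*(49/23)*(-23/2527) - 920 = -14/361 - 920 = -332134/361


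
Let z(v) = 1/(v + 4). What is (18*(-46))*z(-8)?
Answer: 207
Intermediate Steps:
z(v) = 1/(4 + v)
(18*(-46))*z(-8) = (18*(-46))/(4 - 8) = -828/(-4) = -828*(-1/4) = 207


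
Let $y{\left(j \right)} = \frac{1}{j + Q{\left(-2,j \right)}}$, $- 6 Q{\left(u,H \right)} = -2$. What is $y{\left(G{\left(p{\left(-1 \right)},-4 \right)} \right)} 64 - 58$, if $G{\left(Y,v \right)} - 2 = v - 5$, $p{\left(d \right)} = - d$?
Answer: $- \frac{338}{5} \approx -67.6$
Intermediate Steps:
$Q{\left(u,H \right)} = \frac{1}{3}$ ($Q{\left(u,H \right)} = \left(- \frac{1}{6}\right) \left(-2\right) = \frac{1}{3}$)
$G{\left(Y,v \right)} = -3 + v$ ($G{\left(Y,v \right)} = 2 + \left(v - 5\right) = 2 + \left(-5 + v\right) = -3 + v$)
$y{\left(j \right)} = \frac{1}{\frac{1}{3} + j}$ ($y{\left(j \right)} = \frac{1}{j + \frac{1}{3}} = \frac{1}{\frac{1}{3} + j}$)
$y{\left(G{\left(p{\left(-1 \right)},-4 \right)} \right)} 64 - 58 = \frac{3}{1 + 3 \left(-3 - 4\right)} 64 - 58 = \frac{3}{1 + 3 \left(-7\right)} 64 - 58 = \frac{3}{1 - 21} \cdot 64 - 58 = \frac{3}{-20} \cdot 64 - 58 = 3 \left(- \frac{1}{20}\right) 64 - 58 = \left(- \frac{3}{20}\right) 64 - 58 = - \frac{48}{5} - 58 = - \frac{338}{5}$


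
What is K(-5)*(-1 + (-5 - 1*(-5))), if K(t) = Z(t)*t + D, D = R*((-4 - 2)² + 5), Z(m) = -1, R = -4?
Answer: 159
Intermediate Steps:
D = -164 (D = -4*((-4 - 2)² + 5) = -4*((-6)² + 5) = -4*(36 + 5) = -4*41 = -164)
K(t) = -164 - t (K(t) = -t - 164 = -164 - t)
K(-5)*(-1 + (-5 - 1*(-5))) = (-164 - 1*(-5))*(-1 + (-5 - 1*(-5))) = (-164 + 5)*(-1 + (-5 + 5)) = -159*(-1 + 0) = -159*(-1) = 159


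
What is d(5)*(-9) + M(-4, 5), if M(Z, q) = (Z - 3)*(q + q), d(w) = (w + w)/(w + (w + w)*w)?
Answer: -788/11 ≈ -71.636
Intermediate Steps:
d(w) = 2*w/(w + 2*w²) (d(w) = (2*w)/(w + (2*w)*w) = (2*w)/(w + 2*w²) = 2*w/(w + 2*w²))
M(Z, q) = 2*q*(-3 + Z) (M(Z, q) = (-3 + Z)*(2*q) = 2*q*(-3 + Z))
d(5)*(-9) + M(-4, 5) = (2/(1 + 2*5))*(-9) + 2*5*(-3 - 4) = (2/(1 + 10))*(-9) + 2*5*(-7) = (2/11)*(-9) - 70 = -18/11 - 70 = -788/11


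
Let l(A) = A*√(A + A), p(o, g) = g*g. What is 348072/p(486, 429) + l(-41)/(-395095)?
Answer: 116024/61347 + 41*I*√82/395095 ≈ 1.8913 + 0.0009397*I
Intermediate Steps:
p(o, g) = g²
l(A) = √2*A^(3/2) (l(A) = A*√(2*A) = A*(√2*√A) = √2*A^(3/2))
348072/p(486, 429) + l(-41)/(-395095) = 348072/(429²) + (√2*(-41)^(3/2))/(-395095) = 348072/184041 + (√2*(-41*I*√41))*(-1/395095) = 348072*(1/184041) - 41*I*√82*(-1/395095) = 116024/61347 + 41*I*√82/395095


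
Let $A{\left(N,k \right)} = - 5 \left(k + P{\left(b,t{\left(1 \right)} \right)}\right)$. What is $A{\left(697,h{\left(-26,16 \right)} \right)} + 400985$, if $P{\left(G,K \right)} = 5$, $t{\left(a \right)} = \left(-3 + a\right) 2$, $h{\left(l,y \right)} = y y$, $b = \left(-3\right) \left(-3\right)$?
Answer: $399680$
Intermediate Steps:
$b = 9$
$h{\left(l,y \right)} = y^{2}$
$t{\left(a \right)} = -6 + 2 a$
$A{\left(N,k \right)} = -25 - 5 k$ ($A{\left(N,k \right)} = - 5 \left(k + 5\right) = - 5 \left(5 + k\right) = -25 - 5 k$)
$A{\left(697,h{\left(-26,16 \right)} \right)} + 400985 = \left(-25 - 5 \cdot 16^{2}\right) + 400985 = \left(-25 - 1280\right) + 400985 = -1305 + 400985 = 399680$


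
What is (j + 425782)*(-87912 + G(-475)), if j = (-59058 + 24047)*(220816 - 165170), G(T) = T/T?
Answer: 171232722639164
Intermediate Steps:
G(T) = 1
j = -1948222106 (j = -35011*55646 = -1948222106)
(j + 425782)*(-87912 + G(-475)) = (-1948222106 + 425782)*(-87912 + 1) = -1947796324*(-87911) = 171232722639164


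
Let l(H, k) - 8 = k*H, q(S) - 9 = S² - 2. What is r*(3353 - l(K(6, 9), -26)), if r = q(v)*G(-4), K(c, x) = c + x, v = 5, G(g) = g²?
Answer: 1912320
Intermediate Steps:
q(S) = 7 + S² (q(S) = 9 + (S² - 2) = 9 + (-2 + S²) = 7 + S²)
l(H, k) = 8 + H*k (l(H, k) = 8 + k*H = 8 + H*k)
r = 512 (r = (7 + 5²)*(-4)² = (7 + 25)*16 = 32*16 = 512)
r*(3353 - l(K(6, 9), -26)) = 512*(3353 - (8 + (6 + 9)*(-26))) = 512*(3353 - (8 + 15*(-26))) = 512*(3353 - (8 - 390)) = 512*(3353 - 1*(-382)) = 512*(3353 + 382) = 512*3735 = 1912320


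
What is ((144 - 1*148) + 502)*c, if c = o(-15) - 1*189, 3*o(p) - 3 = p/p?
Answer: -93458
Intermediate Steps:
o(p) = 4/3 (o(p) = 1 + (p/p)/3 = 1 + (⅓)*1 = 1 + ⅓ = 4/3)
c = -563/3 (c = 4/3 - 1*189 = 4/3 - 189 = -563/3 ≈ -187.67)
((144 - 1*148) + 502)*c = ((144 - 1*148) + 502)*(-563/3) = ((144 - 148) + 502)*(-563/3) = (-4 + 502)*(-563/3) = 498*(-563/3) = -93458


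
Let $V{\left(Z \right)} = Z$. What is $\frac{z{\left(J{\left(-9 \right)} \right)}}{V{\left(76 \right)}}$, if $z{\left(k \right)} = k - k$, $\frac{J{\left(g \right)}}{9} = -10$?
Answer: $0$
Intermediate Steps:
$J{\left(g \right)} = -90$ ($J{\left(g \right)} = 9 \left(-10\right) = -90$)
$z{\left(k \right)} = 0$
$\frac{z{\left(J{\left(-9 \right)} \right)}}{V{\left(76 \right)}} = \frac{0}{76} = 0 \cdot \frac{1}{76} = 0$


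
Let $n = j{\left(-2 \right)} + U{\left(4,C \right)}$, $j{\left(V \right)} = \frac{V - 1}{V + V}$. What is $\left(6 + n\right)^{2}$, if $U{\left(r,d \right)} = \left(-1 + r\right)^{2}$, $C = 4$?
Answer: $\frac{3969}{16} \approx 248.06$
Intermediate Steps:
$j{\left(V \right)} = \frac{-1 + V}{2 V}$
$n = \frac{39}{4}$ ($n = \frac{-1 - 2}{2 \left(-2\right)} + \left(-1 + 4\right)^{2} = \frac{1}{2} \left(- \frac{1}{2}\right) \left(-3\right) + 3^{2} = \frac{3}{4} + 9 = \frac{39}{4} \approx 9.75$)
$\left(6 + n\right)^{2} = \left(6 + \frac{39}{4}\right)^{2} = \left(\frac{63}{4}\right)^{2} = \frac{3969}{16}$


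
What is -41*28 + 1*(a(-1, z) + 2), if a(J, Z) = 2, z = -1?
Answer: -1144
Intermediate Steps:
-41*28 + 1*(a(-1, z) + 2) = -41*28 + 1*(2 + 2) = -1148 + 1*4 = -1148 + 4 = -1144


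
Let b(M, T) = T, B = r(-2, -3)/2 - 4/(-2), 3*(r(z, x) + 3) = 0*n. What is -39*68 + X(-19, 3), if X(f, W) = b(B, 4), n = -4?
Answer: -2648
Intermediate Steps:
r(z, x) = -3 (r(z, x) = -3 + (0*(-4))/3 = -3 + (1/3)*0 = -3 + 0 = -3)
B = 1/2 (B = -3/2 - 4/(-2) = -3*1/2 - 4*(-1/2) = -3/2 + 2 = 1/2 ≈ 0.50000)
X(f, W) = 4
-39*68 + X(-19, 3) = -39*68 + 4 = -2652 + 4 = -2648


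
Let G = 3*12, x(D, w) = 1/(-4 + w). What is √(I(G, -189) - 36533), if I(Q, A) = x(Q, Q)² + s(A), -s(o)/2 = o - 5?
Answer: I*√37012479/32 ≈ 190.12*I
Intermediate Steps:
s(o) = 10 - 2*o (s(o) = -2*(o - 5) = -2*(-5 + o) = 10 - 2*o)
G = 36
I(Q, A) = 10 + (-4 + Q)⁻² - 2*A (I(Q, A) = (1/(-4 + Q))² + (10 - 2*A) = (-4 + Q)⁻² + (10 - 2*A) = 10 + (-4 + Q)⁻² - 2*A)
√(I(G, -189) - 36533) = √((10 + (-4 + 36)⁻² - 2*(-189)) - 36533) = √((10 + 32⁻² + 378) - 36533) = √((10 + 1/1024 + 378) - 36533) = √(397313/1024 - 36533) = √(-37012479/1024) = I*√37012479/32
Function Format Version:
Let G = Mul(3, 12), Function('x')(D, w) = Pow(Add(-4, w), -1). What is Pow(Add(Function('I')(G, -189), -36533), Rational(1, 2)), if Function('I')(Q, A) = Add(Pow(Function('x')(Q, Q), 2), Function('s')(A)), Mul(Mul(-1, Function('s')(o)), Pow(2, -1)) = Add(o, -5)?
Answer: Mul(Rational(1, 32), I, Pow(37012479, Rational(1, 2))) ≈ Mul(190.12, I)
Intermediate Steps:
Function('s')(o) = Add(10, Mul(-2, o)) (Function('s')(o) = Mul(-2, Add(o, -5)) = Mul(-2, Add(-5, o)) = Add(10, Mul(-2, o)))
G = 36
Function('I')(Q, A) = Add(10, Pow(Add(-4, Q), -2), Mul(-2, A)) (Function('I')(Q, A) = Add(Pow(Pow(Add(-4, Q), -1), 2), Add(10, Mul(-2, A))) = Add(Pow(Add(-4, Q), -2), Add(10, Mul(-2, A))) = Add(10, Pow(Add(-4, Q), -2), Mul(-2, A)))
Pow(Add(Function('I')(G, -189), -36533), Rational(1, 2)) = Pow(Add(Add(10, Pow(Add(-4, 36), -2), Mul(-2, -189)), -36533), Rational(1, 2)) = Pow(Add(Add(10, Pow(32, -2), 378), -36533), Rational(1, 2)) = Pow(Add(Add(10, Rational(1, 1024), 378), -36533), Rational(1, 2)) = Pow(Add(Rational(397313, 1024), -36533), Rational(1, 2)) = Pow(Rational(-37012479, 1024), Rational(1, 2)) = Mul(Rational(1, 32), I, Pow(37012479, Rational(1, 2)))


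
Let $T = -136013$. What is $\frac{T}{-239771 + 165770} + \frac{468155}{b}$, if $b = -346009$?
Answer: $\frac{12417783962}{25605012009} \approx 0.48497$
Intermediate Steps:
$\frac{T}{-239771 + 165770} + \frac{468155}{b} = - \frac{136013}{-239771 + 165770} + \frac{468155}{-346009} = - \frac{136013}{-74001} + 468155 \left(- \frac{1}{346009}\right) = \left(-136013\right) \left(- \frac{1}{74001}\right) - \frac{468155}{346009} = \frac{136013}{74001} - \frac{468155}{346009} = \frac{12417783962}{25605012009}$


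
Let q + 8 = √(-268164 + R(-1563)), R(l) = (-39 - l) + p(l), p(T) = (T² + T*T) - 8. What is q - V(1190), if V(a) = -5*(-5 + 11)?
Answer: 22 + √4619290 ≈ 2171.3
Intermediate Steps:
V(a) = -30 (V(a) = -5*6 = -30)
p(T) = -8 + 2*T² (p(T) = (T² + T²) - 8 = 2*T² - 8 = -8 + 2*T²)
R(l) = -47 - l + 2*l² (R(l) = (-39 - l) + (-8 + 2*l²) = -47 - l + 2*l²)
q = -8 + √4619290 (q = -8 + √(-268164 + (-47 - 1*(-1563) + 2*(-1563)²)) = -8 + √(-268164 + (-47 + 1563 + 2*2442969)) = -8 + √(-268164 + (-47 + 1563 + 4885938)) = -8 + √(-268164 + 4887454) = -8 + √4619290 ≈ 2141.3)
q - V(1190) = (-8 + √4619290) - 1*(-30) = (-8 + √4619290) + 30 = 22 + √4619290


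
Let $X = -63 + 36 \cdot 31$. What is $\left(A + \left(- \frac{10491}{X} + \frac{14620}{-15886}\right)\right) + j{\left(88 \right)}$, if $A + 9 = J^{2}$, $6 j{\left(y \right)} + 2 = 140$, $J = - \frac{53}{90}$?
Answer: $\frac{222836987}{64338300} \approx 3.4635$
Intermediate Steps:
$X = 1053$ ($X = -63 + 1116 = 1053$)
$J = - \frac{53}{90}$ ($J = \left(-53\right) \frac{1}{90} = - \frac{53}{90} \approx -0.58889$)
$j{\left(y \right)} = 23$ ($j{\left(y \right)} = - \frac{1}{3} + \frac{1}{6} \cdot 140 = - \frac{1}{3} + \frac{70}{3} = 23$)
$A = - \frac{70091}{8100}$ ($A = -9 + \left(- \frac{53}{90}\right)^{2} = -9 + \frac{2809}{8100} = - \frac{70091}{8100} \approx -8.6532$)
$\left(A + \left(- \frac{10491}{X} + \frac{14620}{-15886}\right)\right) + j{\left(88 \right)} = \left(- \frac{70091}{8100} + \left(- \frac{10491}{1053} + \frac{14620}{-15886}\right)\right) + 23 = \left(- \frac{70091}{8100} + \left(\left(-10491\right) \frac{1}{1053} + 14620 \left(- \frac{1}{15886}\right)\right)\right) + 23 = \left(- \frac{70091}{8100} - \frac{2334037}{214461}\right) + 23 = - \frac{1256943913}{64338300} + 23 = \frac{222836987}{64338300}$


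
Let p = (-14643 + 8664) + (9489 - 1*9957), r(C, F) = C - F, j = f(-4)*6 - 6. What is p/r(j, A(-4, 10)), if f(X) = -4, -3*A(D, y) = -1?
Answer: 2763/13 ≈ 212.54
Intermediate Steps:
A(D, y) = 1/3 (A(D, y) = -1/3*(-1) = 1/3)
j = -30 (j = -4*6 - 6 = -24 - 6 = -30)
p = -6447 (p = -5979 + (9489 - 9957) = -5979 - 468 = -6447)
p/r(j, A(-4, 10)) = -6447/(-30 - 1*1/3) = -6447/(-30 - 1/3) = -6447/(-91/3) = -6447*(-3/91) = 2763/13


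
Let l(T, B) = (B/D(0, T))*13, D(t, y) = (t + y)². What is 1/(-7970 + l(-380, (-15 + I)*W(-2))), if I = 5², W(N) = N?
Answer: -7220/57543413 ≈ -0.00012547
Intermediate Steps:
I = 25
l(T, B) = 13*B/T² (l(T, B) = (B/((0 + T)²))*13 = (B/(T²))*13 = (B/T²)*13 = 13*B/T²)
1/(-7970 + l(-380, (-15 + I)*W(-2))) = 1/(-7970 + 13*((-15 + 25)*(-2))/(-380)²) = 1/(-7970 + 13*(10*(-2))*(1/144400)) = 1/(-7970 + 13*(-20)*(1/144400)) = 1/(-7970 - 13/7220) = 1/(-57543413/7220) = -7220/57543413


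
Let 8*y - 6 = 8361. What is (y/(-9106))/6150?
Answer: -2789/149338400 ≈ -1.8676e-5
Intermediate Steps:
y = 8367/8 (y = ¾ + (⅛)*8361 = ¾ + 8361/8 = 8367/8 ≈ 1045.9)
(y/(-9106))/6150 = ((8367/8)/(-9106))/6150 = ((8367/8)*(-1/9106))*(1/6150) = -8367/72848*1/6150 = -2789/149338400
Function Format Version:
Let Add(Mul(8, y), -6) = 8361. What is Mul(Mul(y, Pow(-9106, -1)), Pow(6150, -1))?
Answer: Rational(-2789, 149338400) ≈ -1.8676e-5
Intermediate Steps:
y = Rational(8367, 8) (y = Add(Rational(3, 4), Mul(Rational(1, 8), 8361)) = Add(Rational(3, 4), Rational(8361, 8)) = Rational(8367, 8) ≈ 1045.9)
Mul(Mul(y, Pow(-9106, -1)), Pow(6150, -1)) = Mul(Mul(Rational(8367, 8), Pow(-9106, -1)), Pow(6150, -1)) = Mul(Mul(Rational(8367, 8), Rational(-1, 9106)), Rational(1, 6150)) = Mul(Rational(-8367, 72848), Rational(1, 6150)) = Rational(-2789, 149338400)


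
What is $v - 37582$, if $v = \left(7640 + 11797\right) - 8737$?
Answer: $-26882$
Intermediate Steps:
$v = 10700$ ($v = 19437 - 8737 = 10700$)
$v - 37582 = 10700 - 37582 = -26882$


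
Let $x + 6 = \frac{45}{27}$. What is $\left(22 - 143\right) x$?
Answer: $\frac{1573}{3} \approx 524.33$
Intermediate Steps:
$x = - \frac{13}{3}$ ($x = -6 + \frac{45}{27} = -6 + 45 \cdot \frac{1}{27} = -6 + \frac{5}{3} = - \frac{13}{3} \approx -4.3333$)
$\left(22 - 143\right) x = \left(22 - 143\right) \left(- \frac{13}{3}\right) = \left(-121\right) \left(- \frac{13}{3}\right) = \frac{1573}{3}$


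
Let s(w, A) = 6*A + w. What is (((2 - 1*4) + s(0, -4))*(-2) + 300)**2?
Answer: 123904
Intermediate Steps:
s(w, A) = w + 6*A
(((2 - 1*4) + s(0, -4))*(-2) + 300)**2 = (((2 - 1*4) + (0 + 6*(-4)))*(-2) + 300)**2 = (((2 - 4) + (0 - 24))*(-2) + 300)**2 = ((-2 - 24)*(-2) + 300)**2 = (-26*(-2) + 300)**2 = (52 + 300)**2 = 352**2 = 123904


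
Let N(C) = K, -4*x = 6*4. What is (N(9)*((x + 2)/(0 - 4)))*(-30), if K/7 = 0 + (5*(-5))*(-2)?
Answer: -10500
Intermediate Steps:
x = -6 (x = -3*4/2 = -¼*24 = -6)
K = 350 (K = 7*(0 + (5*(-5))*(-2)) = 7*(0 - 25*(-2)) = 7*(0 + 50) = 7*50 = 350)
N(C) = 350
(N(9)*((x + 2)/(0 - 4)))*(-30) = (350*((-6 + 2)/(0 - 4)))*(-30) = (350*(-4/(-4)))*(-30) = (350*(-4*(-¼)))*(-30) = (350*1)*(-30) = 350*(-30) = -10500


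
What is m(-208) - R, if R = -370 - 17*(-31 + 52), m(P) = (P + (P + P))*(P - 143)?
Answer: 219751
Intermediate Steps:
m(P) = 3*P*(-143 + P) (m(P) = (P + 2*P)*(-143 + P) = (3*P)*(-143 + P) = 3*P*(-143 + P))
R = -727 (R = -370 - 17*21 = -370 - 1*357 = -370 - 357 = -727)
m(-208) - R = 3*(-208)*(-143 - 208) - 1*(-727) = 3*(-208)*(-351) + 727 = 219024 + 727 = 219751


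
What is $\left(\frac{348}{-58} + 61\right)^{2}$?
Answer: $3025$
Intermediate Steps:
$\left(\frac{348}{-58} + 61\right)^{2} = \left(348 \left(- \frac{1}{58}\right) + 61\right)^{2} = \left(-6 + 61\right)^{2} = 55^{2} = 3025$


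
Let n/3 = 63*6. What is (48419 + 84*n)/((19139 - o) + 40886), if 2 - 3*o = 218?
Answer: 143675/60097 ≈ 2.3907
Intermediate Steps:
o = -72 (o = 2/3 - 1/3*218 = 2/3 - 218/3 = -72)
n = 1134 (n = 3*(63*6) = 3*378 = 1134)
(48419 + 84*n)/((19139 - o) + 40886) = (48419 + 84*1134)/((19139 - 1*(-72)) + 40886) = (48419 + 95256)/((19139 + 72) + 40886) = 143675/(19211 + 40886) = 143675/60097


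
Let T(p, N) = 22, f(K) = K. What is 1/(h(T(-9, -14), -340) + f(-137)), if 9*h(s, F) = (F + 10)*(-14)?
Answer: 3/1129 ≈ 0.0026572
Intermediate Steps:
h(s, F) = -140/9 - 14*F/9 (h(s, F) = ((F + 10)*(-14))/9 = ((10 + F)*(-14))/9 = (-140 - 14*F)/9 = -140/9 - 14*F/9)
1/(h(T(-9, -14), -340) + f(-137)) = 1/((-140/9 - 14/9*(-340)) - 137) = 1/((-140/9 + 4760/9) - 137) = 1/(1540/3 - 137) = 1/(1129/3) = 3/1129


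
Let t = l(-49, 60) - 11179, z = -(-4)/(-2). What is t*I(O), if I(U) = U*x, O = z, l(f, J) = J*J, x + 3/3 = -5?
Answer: -90948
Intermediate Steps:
x = -6 (x = -1 - 5 = -6)
l(f, J) = J²
z = -2 (z = -(-4)*(-1)/2 = -2*1 = -2)
O = -2
I(U) = -6*U (I(U) = U*(-6) = -6*U)
t = -7579 (t = 60² - 11179 = 3600 - 11179 = -7579)
t*I(O) = -(-45474)*(-2) = -7579*12 = -90948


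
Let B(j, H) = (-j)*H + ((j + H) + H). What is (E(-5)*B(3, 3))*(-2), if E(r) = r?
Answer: 0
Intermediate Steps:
B(j, H) = j + 2*H - H*j (B(j, H) = -H*j + ((H + j) + H) = -H*j + (j + 2*H) = j + 2*H - H*j)
(E(-5)*B(3, 3))*(-2) = -5*(3 + 2*3 - 1*3*3)*(-2) = -5*(3 + 6 - 9)*(-2) = -5*0*(-2) = 0*(-2) = 0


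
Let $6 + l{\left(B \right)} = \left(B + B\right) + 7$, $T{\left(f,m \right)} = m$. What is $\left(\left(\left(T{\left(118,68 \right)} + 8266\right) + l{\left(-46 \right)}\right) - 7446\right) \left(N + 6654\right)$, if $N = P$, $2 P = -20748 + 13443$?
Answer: $\frac{4784391}{2} \approx 2.3922 \cdot 10^{6}$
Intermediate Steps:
$P = - \frac{7305}{2}$ ($P = \frac{-20748 + 13443}{2} = \frac{1}{2} \left(-7305\right) = - \frac{7305}{2} \approx -3652.5$)
$l{\left(B \right)} = 1 + 2 B$ ($l{\left(B \right)} = -6 + \left(\left(B + B\right) + 7\right) = -6 + \left(2 B + 7\right) = -6 + \left(7 + 2 B\right) = 1 + 2 B$)
$N = - \frac{7305}{2} \approx -3652.5$
$\left(\left(\left(T{\left(118,68 \right)} + 8266\right) + l{\left(-46 \right)}\right) - 7446\right) \left(N + 6654\right) = \left(\left(\left(68 + 8266\right) + \left(1 + 2 \left(-46\right)\right)\right) - 7446\right) \left(- \frac{7305}{2} + 6654\right) = \left(\left(8334 + \left(1 - 92\right)\right) - 7446\right) \frac{6003}{2} = \left(\left(8334 - 91\right) - 7446\right) \frac{6003}{2} = \left(8243 - 7446\right) \frac{6003}{2} = 797 \cdot \frac{6003}{2} = \frac{4784391}{2}$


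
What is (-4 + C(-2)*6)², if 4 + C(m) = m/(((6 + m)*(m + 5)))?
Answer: 841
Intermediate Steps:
C(m) = -4 + m/((5 + m)*(6 + m)) (C(m) = -4 + m/(((6 + m)*(m + 5))) = -4 + m/(((6 + m)*(5 + m))) = -4 + m/(((5 + m)*(6 + m))) = -4 + m*(1/((5 + m)*(6 + m))) = -4 + m/((5 + m)*(6 + m)))
(-4 + C(-2)*6)² = (-4 + ((-120 - 43*(-2) - 4*(-2)²)/(30 + (-2)² + 11*(-2)))*6)² = (-4 + ((-120 + 86 - 4*4)/(30 + 4 - 22))*6)² = (-4 + ((-120 + 86 - 16)/12)*6)² = (-4 + ((1/12)*(-50))*6)² = (-4 - 25/6*6)² = (-4 - 25)² = (-29)² = 841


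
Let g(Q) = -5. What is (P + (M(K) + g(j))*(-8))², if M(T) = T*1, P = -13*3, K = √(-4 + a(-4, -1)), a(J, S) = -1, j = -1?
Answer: (-1 + 8*I*√5)² ≈ -319.0 - 35.777*I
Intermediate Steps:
K = I*√5 (K = √(-4 - 1) = √(-5) = I*√5 ≈ 2.2361*I)
P = -39
M(T) = T
(P + (M(K) + g(j))*(-8))² = (-39 + (I*√5 - 5)*(-8))² = (-39 + (-5 + I*√5)*(-8))² = (-39 + (40 - 8*I*√5))² = (1 - 8*I*√5)²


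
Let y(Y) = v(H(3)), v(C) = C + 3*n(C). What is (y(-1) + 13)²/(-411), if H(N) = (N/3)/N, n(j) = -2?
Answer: -484/3699 ≈ -0.13085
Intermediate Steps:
H(N) = ⅓ (H(N) = (N*(⅓))/N = (N/3)/N = ⅓)
v(C) = -6 + C (v(C) = C + 3*(-2) = C - 6 = -6 + C)
y(Y) = -17/3 (y(Y) = -6 + ⅓ = -17/3)
(y(-1) + 13)²/(-411) = (-17/3 + 13)²/(-411) = (22/3)²*(-1/411) = (484/9)*(-1/411) = -484/3699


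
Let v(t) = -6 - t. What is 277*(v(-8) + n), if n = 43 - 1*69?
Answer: -6648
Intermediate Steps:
n = -26 (n = 43 - 69 = -26)
277*(v(-8) + n) = 277*((-6 - 1*(-8)) - 26) = 277*((-6 + 8) - 26) = 277*(2 - 26) = 277*(-24) = -6648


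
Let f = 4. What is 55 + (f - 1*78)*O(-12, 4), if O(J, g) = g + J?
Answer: 647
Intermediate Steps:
O(J, g) = J + g
55 + (f - 1*78)*O(-12, 4) = 55 + (4 - 1*78)*(-12 + 4) = 55 + (4 - 78)*(-8) = 55 - 74*(-8) = 55 + 592 = 647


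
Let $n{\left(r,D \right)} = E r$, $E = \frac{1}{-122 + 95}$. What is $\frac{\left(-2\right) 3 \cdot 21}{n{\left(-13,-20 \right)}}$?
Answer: $- \frac{3402}{13} \approx -261.69$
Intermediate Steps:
$E = - \frac{1}{27}$ ($E = \frac{1}{-27} = - \frac{1}{27} \approx -0.037037$)
$n{\left(r,D \right)} = - \frac{r}{27}$
$\frac{\left(-2\right) 3 \cdot 21}{n{\left(-13,-20 \right)}} = \frac{\left(-2\right) 3 \cdot 21}{\left(- \frac{1}{27}\right) \left(-13\right)} = \frac{\left(-6\right) 21}{\frac{13}{27}} = \left(-126\right) \frac{27}{13} = - \frac{3402}{13}$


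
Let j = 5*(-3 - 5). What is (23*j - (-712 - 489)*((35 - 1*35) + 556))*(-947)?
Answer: -631493692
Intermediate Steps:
j = -40 (j = 5*(-8) = -40)
(23*j - (-712 - 489)*((35 - 1*35) + 556))*(-947) = (23*(-40) - (-712 - 489)*((35 - 1*35) + 556))*(-947) = (-920 - (-1201)*((35 - 35) + 556))*(-947) = (-920 - (-1201)*(0 + 556))*(-947) = (-920 - (-1201)*556)*(-947) = (-920 - 1*(-667756))*(-947) = (-920 + 667756)*(-947) = 666836*(-947) = -631493692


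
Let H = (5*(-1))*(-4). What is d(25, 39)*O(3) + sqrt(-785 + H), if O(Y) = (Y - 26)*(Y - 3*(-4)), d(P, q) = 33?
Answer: -11385 + 3*I*sqrt(85) ≈ -11385.0 + 27.659*I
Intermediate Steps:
O(Y) = (-26 + Y)*(12 + Y) (O(Y) = (-26 + Y)*(Y + 12) = (-26 + Y)*(12 + Y))
H = 20 (H = -5*(-4) = 20)
d(25, 39)*O(3) + sqrt(-785 + H) = 33*(-312 + 3**2 - 14*3) + sqrt(-785 + 20) = 33*(-312 + 9 - 42) + sqrt(-765) = 33*(-345) + 3*I*sqrt(85) = -11385 + 3*I*sqrt(85)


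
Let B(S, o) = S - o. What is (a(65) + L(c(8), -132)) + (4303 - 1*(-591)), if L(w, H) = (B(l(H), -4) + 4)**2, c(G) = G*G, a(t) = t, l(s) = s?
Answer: 20335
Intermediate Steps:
c(G) = G**2
L(w, H) = (8 + H)**2 (L(w, H) = ((H - 1*(-4)) + 4)**2 = ((H + 4) + 4)**2 = ((4 + H) + 4)**2 = (8 + H)**2)
(a(65) + L(c(8), -132)) + (4303 - 1*(-591)) = (65 + (8 - 132)**2) + (4303 - 1*(-591)) = (65 + (-124)**2) + (4303 + 591) = (65 + 15376) + 4894 = 15441 + 4894 = 20335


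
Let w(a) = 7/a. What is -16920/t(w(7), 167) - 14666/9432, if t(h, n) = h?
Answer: -79802053/4716 ≈ -16922.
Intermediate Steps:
-16920/t(w(7), 167) - 14666/9432 = -16920/1 - 14666/9432 = -16920/1 - 14666*1/9432 = -16920/1 - 7333/4716 = -16920*1 - 7333/4716 = -16920 - 7333/4716 = -79802053/4716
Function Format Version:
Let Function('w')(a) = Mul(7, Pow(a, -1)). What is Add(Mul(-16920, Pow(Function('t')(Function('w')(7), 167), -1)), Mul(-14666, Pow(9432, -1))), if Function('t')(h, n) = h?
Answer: Rational(-79802053, 4716) ≈ -16922.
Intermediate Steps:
Add(Mul(-16920, Pow(Function('t')(Function('w')(7), 167), -1)), Mul(-14666, Pow(9432, -1))) = Add(Mul(-16920, Pow(Mul(7, Pow(7, -1)), -1)), Mul(-14666, Pow(9432, -1))) = Add(Mul(-16920, Pow(Mul(7, Rational(1, 7)), -1)), Mul(-14666, Rational(1, 9432))) = Add(Mul(-16920, Pow(1, -1)), Rational(-7333, 4716)) = Add(Mul(-16920, 1), Rational(-7333, 4716)) = Add(-16920, Rational(-7333, 4716)) = Rational(-79802053, 4716)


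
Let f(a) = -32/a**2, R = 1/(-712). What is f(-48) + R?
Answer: -49/3204 ≈ -0.015293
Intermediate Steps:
R = -1/712 ≈ -0.0014045
f(a) = -32/a**2
f(-48) + R = -32/(-48)**2 - 1/712 = -32*1/2304 - 1/712 = -1/72 - 1/712 = -49/3204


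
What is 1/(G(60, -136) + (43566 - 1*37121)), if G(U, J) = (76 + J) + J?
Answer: 1/6249 ≈ 0.00016003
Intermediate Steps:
G(U, J) = 76 + 2*J
1/(G(60, -136) + (43566 - 1*37121)) = 1/((76 + 2*(-136)) + (43566 - 1*37121)) = 1/((76 - 272) + (43566 - 37121)) = 1/(-196 + 6445) = 1/6249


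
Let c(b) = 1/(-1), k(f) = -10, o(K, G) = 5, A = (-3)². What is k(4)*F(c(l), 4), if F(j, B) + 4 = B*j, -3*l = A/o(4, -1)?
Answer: 80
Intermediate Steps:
A = 9
l = -⅗ (l = -3/5 = -⅓*9/5 = -⅗ ≈ -0.60000)
c(b) = -1
F(j, B) = -4 + B*j
k(4)*F(c(l), 4) = -10*(-4 + 4*(-1)) = -10*(-4 - 4) = -10*(-8) = 80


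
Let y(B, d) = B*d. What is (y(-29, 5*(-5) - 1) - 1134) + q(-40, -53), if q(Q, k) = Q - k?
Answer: -367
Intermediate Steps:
(y(-29, 5*(-5) - 1) - 1134) + q(-40, -53) = (-29*(5*(-5) - 1) - 1134) + (-40 - 1*(-53)) = (-29*(-25 - 1) - 1134) + (-40 + 53) = (-29*(-26) - 1134) + 13 = (754 - 1134) + 13 = -380 + 13 = -367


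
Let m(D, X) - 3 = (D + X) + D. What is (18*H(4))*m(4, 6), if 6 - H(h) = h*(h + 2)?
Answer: -5508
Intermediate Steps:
m(D, X) = 3 + X + 2*D (m(D, X) = 3 + ((D + X) + D) = 3 + (X + 2*D) = 3 + X + 2*D)
H(h) = 6 - h*(2 + h) (H(h) = 6 - h*(h + 2) = 6 - h*(2 + h))
(18*H(4))*m(4, 6) = (18*(6 - 1*4² - 2*4))*(3 + 6 + 2*4) = (18*(6 - 1*16 - 8))*(3 + 6 + 8) = (18*(6 - 16 - 8))*17 = (18*(-18))*17 = -324*17 = -5508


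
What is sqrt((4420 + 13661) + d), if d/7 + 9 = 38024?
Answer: sqrt(284186) ≈ 533.09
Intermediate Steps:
d = 266105 (d = -63 + 7*38024 = -63 + 266168 = 266105)
sqrt((4420 + 13661) + d) = sqrt((4420 + 13661) + 266105) = sqrt(18081 + 266105) = sqrt(284186)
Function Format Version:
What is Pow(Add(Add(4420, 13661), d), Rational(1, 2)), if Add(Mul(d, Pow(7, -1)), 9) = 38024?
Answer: Pow(284186, Rational(1, 2)) ≈ 533.09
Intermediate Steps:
d = 266105 (d = Add(-63, Mul(7, 38024)) = Add(-63, 266168) = 266105)
Pow(Add(Add(4420, 13661), d), Rational(1, 2)) = Pow(Add(Add(4420, 13661), 266105), Rational(1, 2)) = Pow(Add(18081, 266105), Rational(1, 2)) = Pow(284186, Rational(1, 2))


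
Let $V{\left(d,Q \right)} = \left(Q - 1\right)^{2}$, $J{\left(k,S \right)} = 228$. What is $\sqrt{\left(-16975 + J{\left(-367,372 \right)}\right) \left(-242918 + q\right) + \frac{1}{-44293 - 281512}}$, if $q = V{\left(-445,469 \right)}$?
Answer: $\frac{3 \sqrt{4719531185810895405}}{325805} \approx 20004.0$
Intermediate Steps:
$V{\left(d,Q \right)} = \left(-1 + Q\right)^{2}$
$q = 219024$ ($q = \left(-1 + 469\right)^{2} = 468^{2} = 219024$)
$\sqrt{\left(-16975 + J{\left(-367,372 \right)}\right) \left(-242918 + q\right) + \frac{1}{-44293 - 281512}} = \sqrt{\left(-16975 + 228\right) \left(-242918 + 219024\right) + \frac{1}{-44293 - 281512}} = \sqrt{\left(-16747\right) \left(-23894\right) + \frac{1}{-325805}} = \sqrt{400152818 - \frac{1}{325805}} = \sqrt{\frac{130371788868489}{325805}} = \frac{3 \sqrt{4719531185810895405}}{325805}$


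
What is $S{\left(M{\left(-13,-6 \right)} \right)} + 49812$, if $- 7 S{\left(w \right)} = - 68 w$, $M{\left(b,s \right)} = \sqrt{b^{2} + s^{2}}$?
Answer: $49812 + \frac{68 \sqrt{205}}{7} \approx 49951.0$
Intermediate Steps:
$S{\left(w \right)} = \frac{68 w}{7}$ ($S{\left(w \right)} = - \frac{\left(-68\right) w}{7} = \frac{68 w}{7}$)
$S{\left(M{\left(-13,-6 \right)} \right)} + 49812 = \frac{68 \sqrt{\left(-13\right)^{2} + \left(-6\right)^{2}}}{7} + 49812 = \frac{68 \sqrt{169 + 36}}{7} + 49812 = \frac{68 \sqrt{205}}{7} + 49812 = 49812 + \frac{68 \sqrt{205}}{7}$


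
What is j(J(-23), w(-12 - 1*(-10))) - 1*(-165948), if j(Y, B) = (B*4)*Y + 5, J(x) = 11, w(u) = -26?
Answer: 164809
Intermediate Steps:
j(Y, B) = 5 + 4*B*Y (j(Y, B) = (4*B)*Y + 5 = 4*B*Y + 5 = 5 + 4*B*Y)
j(J(-23), w(-12 - 1*(-10))) - 1*(-165948) = (5 + 4*(-26)*11) - 1*(-165948) = (5 - 1144) + 165948 = -1139 + 165948 = 164809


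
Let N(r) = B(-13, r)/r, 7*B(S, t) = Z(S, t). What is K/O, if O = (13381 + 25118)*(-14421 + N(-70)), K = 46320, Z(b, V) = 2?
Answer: -1891400/22670431309 ≈ -8.3430e-5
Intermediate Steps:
B(S, t) = 2/7 (B(S, t) = (1/7)*2 = 2/7)
N(r) = 2/(7*r)
O = -136022587854/245 (O = (13381 + 25118)*(-14421 + (2/7)/(-70)) = 38499*(-14421 + (2/7)*(-1/70)) = 38499*(-14421 - 1/245) = 38499*(-3533146/245) = -136022587854/245 ≈ -5.5519e+8)
K/O = 46320/(-136022587854/245) = 46320*(-245/136022587854) = -1891400/22670431309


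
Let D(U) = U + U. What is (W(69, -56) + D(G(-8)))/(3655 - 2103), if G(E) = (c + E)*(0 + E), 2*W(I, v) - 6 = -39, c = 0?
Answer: 223/3104 ≈ 0.071843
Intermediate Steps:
W(I, v) = -33/2 (W(I, v) = 3 + (½)*(-39) = 3 - 39/2 = -33/2)
G(E) = E² (G(E) = (0 + E)*(0 + E) = E*E = E²)
D(U) = 2*U
(W(69, -56) + D(G(-8)))/(3655 - 2103) = (-33/2 + 2*(-8)²)/(3655 - 2103) = (-33/2 + 2*64)/1552 = (-33/2 + 128)*(1/1552) = (223/2)*(1/1552) = 223/3104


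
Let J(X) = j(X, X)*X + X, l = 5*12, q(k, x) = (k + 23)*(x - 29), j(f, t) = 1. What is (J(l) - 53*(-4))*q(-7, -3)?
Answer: -169984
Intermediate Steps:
q(k, x) = (-29 + x)*(23 + k) (q(k, x) = (23 + k)*(-29 + x) = (-29 + x)*(23 + k))
l = 60
J(X) = 2*X (J(X) = 1*X + X = X + X = 2*X)
(J(l) - 53*(-4))*q(-7, -3) = (2*60 - 53*(-4))*(-667 - 29*(-7) + 23*(-3) - 7*(-3)) = (120 + 212)*(-667 + 203 - 69 + 21) = 332*(-512) = -169984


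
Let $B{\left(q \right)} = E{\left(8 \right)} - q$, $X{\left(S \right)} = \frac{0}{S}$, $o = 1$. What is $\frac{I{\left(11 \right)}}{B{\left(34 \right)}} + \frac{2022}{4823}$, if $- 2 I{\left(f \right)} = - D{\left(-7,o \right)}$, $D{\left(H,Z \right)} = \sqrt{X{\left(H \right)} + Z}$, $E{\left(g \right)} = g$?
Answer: $\frac{7717}{19292} \approx 0.40001$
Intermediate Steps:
$X{\left(S \right)} = 0$
$D{\left(H,Z \right)} = \sqrt{Z}$ ($D{\left(H,Z \right)} = \sqrt{0 + Z} = \sqrt{Z}$)
$I{\left(f \right)} = \frac{1}{2}$ ($I{\left(f \right)} = - \frac{\left(-1\right) \sqrt{1}}{2} = - \frac{\left(-1\right) 1}{2} = \left(- \frac{1}{2}\right) \left(-1\right) = \frac{1}{2}$)
$B{\left(q \right)} = 8 - q$
$\frac{I{\left(11 \right)}}{B{\left(34 \right)}} + \frac{2022}{4823} = \frac{1}{2 \left(8 - 34\right)} + \frac{2022}{4823} = \frac{1}{2 \left(8 - 34\right)} + 2022 \cdot \frac{1}{4823} = \frac{1}{2 \left(-26\right)} + \frac{2022}{4823} = \frac{1}{2} \left(- \frac{1}{26}\right) + \frac{2022}{4823} = - \frac{1}{52} + \frac{2022}{4823} = \frac{7717}{19292}$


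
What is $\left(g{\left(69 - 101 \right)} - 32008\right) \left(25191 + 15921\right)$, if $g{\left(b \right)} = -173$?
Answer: $-1323025272$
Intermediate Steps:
$\left(g{\left(69 - 101 \right)} - 32008\right) \left(25191 + 15921\right) = \left(-173 - 32008\right) \left(25191 + 15921\right) = \left(-32181\right) 41112 = -1323025272$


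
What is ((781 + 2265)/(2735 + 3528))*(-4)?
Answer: -12184/6263 ≈ -1.9454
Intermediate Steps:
((781 + 2265)/(2735 + 3528))*(-4) = (3046/6263)*(-4) = -12184/6263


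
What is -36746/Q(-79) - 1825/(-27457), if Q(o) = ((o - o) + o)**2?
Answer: -997545097/171359137 ≈ -5.8214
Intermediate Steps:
Q(o) = o**2 (Q(o) = (0 + o)**2 = o**2)
-36746/Q(-79) - 1825/(-27457) = -36746/((-79)**2) - 1825/(-27457) = -36746/6241 - 1825*(-1/27457) = -36746*1/6241 + 1825/27457 = -36746/6241 + 1825/27457 = -997545097/171359137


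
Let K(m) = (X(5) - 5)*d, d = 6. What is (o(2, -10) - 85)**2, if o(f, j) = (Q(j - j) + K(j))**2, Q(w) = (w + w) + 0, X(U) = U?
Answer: 7225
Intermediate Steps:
Q(w) = 2*w (Q(w) = 2*w + 0 = 2*w)
K(m) = 0 (K(m) = (5 - 5)*6 = 0*6 = 0)
o(f, j) = 0 (o(f, j) = (2*(j - j) + 0)**2 = (2*0 + 0)**2 = (0 + 0)**2 = 0**2 = 0)
(o(2, -10) - 85)**2 = (0 - 85)**2 = (-85)**2 = 7225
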